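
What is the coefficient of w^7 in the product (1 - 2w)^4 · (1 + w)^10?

-312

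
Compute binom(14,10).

C(14,10) = C(14,4) by symmetry.
C(14,4) = (14·13·12·11) / 4! = 24024 / 24 = 1001.

1001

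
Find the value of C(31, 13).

206253075

C(31,13) = (31·30·29·28·27·26·25·24·23·22·21·20·19) / 13! = 1284342188088960000 / 6227020800 = 206253075.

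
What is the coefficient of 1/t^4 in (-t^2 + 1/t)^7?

-7

General term: C(7,j)·(-t^2)^j·(1/t)^(7-j), with t-exponent 2j − 1(7−j) = 3j − 7.
Set 3j − 7 = -4: j = 1.
C(7,1) = 7; (-1)^1 = -1; 1^6 = 1.
Coefficient = 7 · (-1) · 1 = -7.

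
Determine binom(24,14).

1961256

C(24,14) = C(24,10) by symmetry.
C(24,10) = (24·23·22·21·20·19·18·17·16·15) / 10! = 7117005772800 / 3628800 = 1961256.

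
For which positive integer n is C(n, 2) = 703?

n(n−1)/2 = 703 ⇒ n(n−1) = 1406. Since 38·37 = 1406, n = 38.

38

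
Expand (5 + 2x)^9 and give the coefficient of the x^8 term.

11520

The general term is C(9,j)·(5)^j·(2x)^(9-j); the x^8 term has j = 1.
C(9,1) = 9.
Coefficient = C(9,1) · 5^1 · 2^8 = 9 · 5 · 256 = 11520.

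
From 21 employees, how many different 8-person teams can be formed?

This is C(21,8) = 203490.

203490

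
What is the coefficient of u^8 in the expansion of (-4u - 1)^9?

-589824

The general term is C(9,j)·(-4u)^j·(-1)^(9-j); the u^8 term has j = 8.
C(9,8) = 9.
Coefficient = C(9,8) · (-4)^8 · (-1)^1 = 9 · 65536 · (-1) = -589824.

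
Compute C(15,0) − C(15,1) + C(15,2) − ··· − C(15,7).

-3432

The partial alternating sum Σ_{k=0}^{7} (−1)^k C(15,k) = (−1)^7 C(14,7) = -3432.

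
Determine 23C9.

C(23,9) = (23·22·21·20·19·18·17·16·15) / 9! = 296541907200 / 362880 = 817190.

817190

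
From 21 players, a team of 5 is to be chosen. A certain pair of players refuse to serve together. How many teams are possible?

19380

All 5-subsets: C(21,5) = 20349. Those containing both fixed elements: C(19,3) = 969.
20349 − 969 = 19380.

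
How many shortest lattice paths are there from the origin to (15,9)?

1307504

Each path is a sequence of 24 steps with 15 rights: C(24,15) = 1307504.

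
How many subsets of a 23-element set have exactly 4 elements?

8855

Choose the 4 positions: C(23,4) = 8855.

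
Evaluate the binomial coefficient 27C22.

C(27,22) = C(27,5) by symmetry.
C(27,5) = (27·26·25·24·23) / 5! = 9687600 / 120 = 80730.

80730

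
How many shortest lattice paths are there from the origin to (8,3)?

Each path is a sequence of 11 steps with 8 rights: C(11,8) = 165.

165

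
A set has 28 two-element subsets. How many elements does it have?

n(n−1)/2 = 28 ⇒ n(n−1) = 56. Since 8·7 = 56, n = 8.

8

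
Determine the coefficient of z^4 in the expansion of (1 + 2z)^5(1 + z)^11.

5140

Coefficient of z^4 = Σ_{j} C(5,j)·2^j·C(11,4-j)·1^(4-j) for j from 0 to 4.
= 330 + 1650 + 2200 + 880 + 80 = 5140.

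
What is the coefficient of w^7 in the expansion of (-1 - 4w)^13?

-28114944

The general term is C(13,j)·(-1)^j·(-4w)^(13-j); the w^7 term has j = 6.
C(13,6) = 1716.
Coefficient = C(13,6) · (-4)^7 = 1716 · (-16384) = -28114944.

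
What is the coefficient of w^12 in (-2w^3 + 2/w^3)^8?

7168

General term: C(8,j)·(-2w^3)^j·(2/w^3)^(8-j), with w-exponent 3j − 3(8−j) = 6j − 24.
Set 6j − 24 = 12: j = 6.
C(8,6) = 28; (-2)^6 = 64; 2^2 = 4.
Coefficient = 28 · 64 · 4 = 7168.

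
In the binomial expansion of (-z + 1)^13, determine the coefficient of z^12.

13

The general term is C(13,j)·(-z)^j·(1)^(13-j); the z^12 term has j = 12.
C(13,12) = 13.
Coefficient = C(13,12) = 13.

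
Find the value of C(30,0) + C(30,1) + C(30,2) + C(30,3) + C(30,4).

31931

1 + 30 + 435 + 4060 + 27405 = 31931.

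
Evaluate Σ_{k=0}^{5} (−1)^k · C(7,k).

The partial alternating sum Σ_{k=0}^{5} (−1)^k C(7,k) = (−1)^5 C(6,5) = -6.

-6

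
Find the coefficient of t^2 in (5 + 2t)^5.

5000

The general term is C(5,j)·(5)^j·(2t)^(5-j); the t^2 term has j = 3.
C(5,3) = 10.
Coefficient = C(5,3) · 5^3 · 2^2 = 10 · 125 · 4 = 5000.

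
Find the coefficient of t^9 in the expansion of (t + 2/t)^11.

22

General term: C(11,j)·(t)^j·(2/t)^(11-j), with t-exponent 1j − 1(11−j) = 2j − 11.
Set 2j − 11 = 9: j = 10.
C(11,10) = 11; 1^10 = 1; 2^1 = 2.
Coefficient = 11 · 1 · 2 = 22.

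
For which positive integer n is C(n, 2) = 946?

44

n(n−1)/2 = 946 ⇒ n(n−1) = 1892. Since 44·43 = 1892, n = 44.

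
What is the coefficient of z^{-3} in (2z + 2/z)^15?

164003840

General term: C(15,j)·(2z)^j·(2/z)^(15-j), with z-exponent 1j − 1(15−j) = 2j − 15.
Set 2j − 15 = -3: j = 6.
C(15,6) = 5005; 2^6 = 64; 2^9 = 512.
Coefficient = 5005 · 64 · 512 = 164003840.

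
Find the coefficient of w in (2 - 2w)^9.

The general term is C(9,j)·(2)^j·(-2w)^(9-j); the w^1 term has j = 8.
C(9,8) = 9.
Coefficient = C(9,8) · 2^8 · (-2)^1 = 9 · 256 · (-2) = -4608.

-4608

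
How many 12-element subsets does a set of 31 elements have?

C(31,12) = (31·30·29·28·27·26·25·24·23·22·21·20) / 12! = 67596957267840000 / 479001600 = 141120525.

141120525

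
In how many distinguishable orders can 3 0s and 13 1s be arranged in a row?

Choose positions for the 0s: C(16,3) = 560.

560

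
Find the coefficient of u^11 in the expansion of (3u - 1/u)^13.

General term: C(13,j)·(3u)^j·(-1/u)^(13-j), with u-exponent 1j − 1(13−j) = 2j − 13.
Set 2j − 13 = 11: j = 12.
C(13,12) = 13; 3^12 = 531441; (-1)^1 = -1.
Coefficient = 13 · 531441 · (-1) = -6908733.

-6908733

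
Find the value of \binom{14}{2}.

C(14,2) = (14·13) / 2! = 182 / 2 = 91.

91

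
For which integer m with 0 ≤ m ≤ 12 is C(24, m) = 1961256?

10

C(24,m) increases on 0 ≤ m ≤ 12. C(24,9) = 1307504 and C(24,10) = 1961256, so m = 10.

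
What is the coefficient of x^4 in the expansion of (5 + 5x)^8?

The general term is C(8,j)·(5)^j·(5x)^(8-j); the x^4 term has j = 4.
C(8,4) = 70.
Coefficient = C(8,4) · 5^4 · 5^4 = 70 · 625 · 625 = 27343750.

27343750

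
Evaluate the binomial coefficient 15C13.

105

C(15,13) = C(15,2) by symmetry.
C(15,2) = (15·14) / 2! = 210 / 2 = 105.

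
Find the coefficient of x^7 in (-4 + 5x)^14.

-4392960000000

The general term is C(14,j)·(-4)^j·(5x)^(14-j); the x^7 term has j = 7.
C(14,7) = 3432.
Coefficient = C(14,7) · (-4)^7 · 5^7 = 3432 · (-16384) · 78125 = -4392960000000.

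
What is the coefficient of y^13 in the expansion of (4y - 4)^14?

The general term is C(14,j)·(4y)^j·(-4)^(14-j); the y^13 term has j = 13.
C(14,13) = 14.
Coefficient = C(14,13) · 4^13 · (-4)^1 = 14 · 67108864 · (-4) = -3758096384.

-3758096384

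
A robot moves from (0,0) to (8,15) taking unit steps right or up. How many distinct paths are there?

490314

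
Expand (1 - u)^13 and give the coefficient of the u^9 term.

-715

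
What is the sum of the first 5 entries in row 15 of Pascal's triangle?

1 + 15 + 105 + 455 + 1365 = 1941.

1941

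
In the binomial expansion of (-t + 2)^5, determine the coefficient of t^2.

The general term is C(5,j)·(-t)^j·(2)^(5-j); the t^2 term has j = 2.
C(5,2) = 10.
Coefficient = C(5,2) · 2^3 = 10 · 8 = 80.

80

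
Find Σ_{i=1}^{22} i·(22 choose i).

46137344

Differentiating (1+x)^22 and setting x=1: Σ i·C(22,i) = 22·2^21 = 46137344.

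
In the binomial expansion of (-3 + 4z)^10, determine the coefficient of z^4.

The general term is C(10,j)·(-3)^j·(4z)^(10-j); the z^4 term has j = 6.
C(10,6) = 210.
Coefficient = C(10,6) · (-3)^6 · 4^4 = 210 · 729 · 256 = 39191040.

39191040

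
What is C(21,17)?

5985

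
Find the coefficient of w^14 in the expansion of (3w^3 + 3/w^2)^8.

183708

General term: C(8,j)·(3w^3)^j·(3/w^2)^(8-j), with w-exponent 3j − 2(8−j) = 5j − 16.
Set 5j − 16 = 14: j = 6.
C(8,6) = 28; 3^6 = 729; 3^2 = 9.
Coefficient = 28 · 729 · 9 = 183708.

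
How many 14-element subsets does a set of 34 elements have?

1391975640

C(34,14) = (34·33·32·31·30·29·28·27·26·25·24·23·22·21) / 14! = 121350057687226368000 / 87178291200 = 1391975640.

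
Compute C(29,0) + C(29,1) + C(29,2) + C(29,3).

4090

1 + 29 + 406 + 3654 = 4090.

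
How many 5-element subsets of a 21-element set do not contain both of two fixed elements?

All 5-subsets: C(21,5) = 20349. Those containing both fixed elements: C(19,3) = 969.
20349 − 969 = 19380.

19380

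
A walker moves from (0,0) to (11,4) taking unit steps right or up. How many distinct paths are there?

Each path is a sequence of 15 steps with 11 rights: C(15,11) = 1365.

1365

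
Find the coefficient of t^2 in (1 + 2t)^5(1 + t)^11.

Coefficient of t^2 = Σ_{j} C(5,j)·2^j·C(11,2-j)·1^(2-j) for j from 0 to 2.
= 55 + 110 + 40 = 205.

205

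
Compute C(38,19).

C(38,19) = (38·37·36·35·34·33·32·31·30·29·28·27·26·25·24·23·22·21·20) / 19! = 4299578163927654889881600000 / 121645100408832000 = 35345263800.

35345263800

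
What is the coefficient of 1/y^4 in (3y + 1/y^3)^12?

General term: C(12,j)·(3y)^j·(1/y^3)^(12-j), with y-exponent 1j − 3(12−j) = 4j − 36.
Set 4j − 36 = -4: j = 8.
C(12,8) = 495; 3^8 = 6561; 1^4 = 1.
Coefficient = 495 · 6561 · 1 = 3247695.

3247695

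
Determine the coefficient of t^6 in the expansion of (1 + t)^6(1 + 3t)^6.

40636

Coefficient of t^6 = Σ_{j} C(6,j)·1^j·C(6,6-j)·3^(6-j) for j from 0 to 6.
= 729 + 8748 + 18225 + 10800 + 2025 + 108 + 1 = 40636.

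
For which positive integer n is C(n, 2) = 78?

13

n(n−1)/2 = 78 ⇒ n(n−1) = 156. Since 13·12 = 156, n = 13.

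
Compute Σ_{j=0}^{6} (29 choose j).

621616

1 + 29 + 406 + 3654 + 23751 + 118755 + 475020 = 621616.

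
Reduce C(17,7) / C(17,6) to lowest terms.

11/7

C(n,k+1)/C(n,k) = (n−k)/(k+1) = (17−6)/(6+1) = 11/7.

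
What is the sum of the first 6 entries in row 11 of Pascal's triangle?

1 + 11 + 55 + 165 + 330 + 462 = 1024.

1024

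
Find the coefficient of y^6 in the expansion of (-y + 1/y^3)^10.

-10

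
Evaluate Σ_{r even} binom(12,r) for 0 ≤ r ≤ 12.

2048

Half of (1+1)^12 + (1−1)^12 gives the even-index sum: 2^11 = 2048.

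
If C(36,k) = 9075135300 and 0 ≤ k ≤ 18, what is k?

18

C(36,k) increases on 0 ≤ k ≤ 18. C(36,17) = 8597496600 and C(36,18) = 9075135300, so k = 18.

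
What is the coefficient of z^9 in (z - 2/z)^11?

General term: C(11,j)·(z)^j·(-2/z)^(11-j), with z-exponent 1j − 1(11−j) = 2j − 11.
Set 2j − 11 = 9: j = 10.
C(11,10) = 11; 1^10 = 1; (-2)^1 = -2.
Coefficient = 11 · 1 · (-2) = -22.

-22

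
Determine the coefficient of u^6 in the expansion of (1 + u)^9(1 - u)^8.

Coefficient of u^6 = Σ_{j} C(9,j)·1^j·C(8,6-j)·(-1)^(6-j) for j from 0 to 6.
= 28 + (-504) + 2520 + (-4704) + 3528 + (-1008) + 84 = -56.

-56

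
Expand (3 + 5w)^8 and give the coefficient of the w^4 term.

The general term is C(8,j)·(3)^j·(5w)^(8-j); the w^4 term has j = 4.
C(8,4) = 70.
Coefficient = C(8,4) · 3^4 · 5^4 = 70 · 81 · 625 = 3543750.

3543750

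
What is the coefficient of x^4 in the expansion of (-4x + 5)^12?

49500000000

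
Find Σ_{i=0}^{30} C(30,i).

1073741824

Setting x = 1 in (1+x)^30 gives Σ C(30,i) = 2^30 = 1073741824.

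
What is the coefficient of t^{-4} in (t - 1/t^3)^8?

General term: C(8,j)·(t)^j·(-1/t^3)^(8-j), with t-exponent 1j − 3(8−j) = 4j − 24.
Set 4j − 24 = -4: j = 5.
C(8,5) = 56; 1^5 = 1; (-1)^3 = -1.
Coefficient = 56 · 1 · (-1) = -56.

-56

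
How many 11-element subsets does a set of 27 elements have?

C(27,11) = (27·26·25·24·23·22·21·20·19·18·17) / 11! = 520431047136000 / 39916800 = 13037895.

13037895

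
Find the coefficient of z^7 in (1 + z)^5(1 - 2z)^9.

-1104

Coefficient of z^7 = Σ_{j} C(5,j)·1^j·C(9,7-j)·(-2)^(7-j) for j from 0 to 5.
= (-4608) + 26880 + (-40320) + 20160 + (-3360) + 144 = -1104.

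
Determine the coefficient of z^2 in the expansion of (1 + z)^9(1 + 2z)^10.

396

Coefficient of z^2 = Σ_{j} C(9,j)·1^j·C(10,2-j)·2^(2-j) for j from 0 to 2.
= 180 + 180 + 36 = 396.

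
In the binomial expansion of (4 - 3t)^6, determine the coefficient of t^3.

-34560

The general term is C(6,j)·(4)^j·(-3t)^(6-j); the t^3 term has j = 3.
C(6,3) = 20.
Coefficient = C(6,3) · 4^3 · (-3)^3 = 20 · 64 · (-27) = -34560.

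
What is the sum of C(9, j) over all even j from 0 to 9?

256

Half of (1+1)^9 + (1−1)^9 gives the even-index sum: 2^8 = 256.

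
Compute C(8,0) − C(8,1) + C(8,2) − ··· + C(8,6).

The partial alternating sum Σ_{k=0}^{6} (−1)^k C(8,k) = (−1)^6 C(7,6) = 7.

7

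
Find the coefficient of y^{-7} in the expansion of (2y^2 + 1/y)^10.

General term: C(10,j)·(2y^2)^j·(1/y)^(10-j), with y-exponent 2j − 1(10−j) = 3j − 10.
Set 3j − 10 = -7: j = 1.
C(10,1) = 10; 2^1 = 2; 1^9 = 1.
Coefficient = 10 · 2 · 1 = 20.

20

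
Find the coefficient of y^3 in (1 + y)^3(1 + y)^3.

20

(1 + y)^3(1 + y)^3 = (1 + y)^6, so the coefficient of y^3 is C(6,3)·1^3 = 20·1 = 20.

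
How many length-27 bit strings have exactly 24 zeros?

Choose the 24 positions: C(27,24) = 2925.

2925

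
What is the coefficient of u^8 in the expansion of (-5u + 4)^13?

The general term is C(13,j)·(-5u)^j·(4)^(13-j); the u^8 term has j = 8.
C(13,8) = 1287.
Coefficient = C(13,8) · (-5)^8 · 4^5 = 1287 · 390625 · 1024 = 514800000000.

514800000000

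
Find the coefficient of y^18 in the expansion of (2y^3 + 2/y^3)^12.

901120

General term: C(12,j)·(2y^3)^j·(2/y^3)^(12-j), with y-exponent 3j − 3(12−j) = 6j − 36.
Set 6j − 36 = 18: j = 9.
C(12,9) = 220; 2^9 = 512; 2^3 = 8.
Coefficient = 220 · 512 · 8 = 901120.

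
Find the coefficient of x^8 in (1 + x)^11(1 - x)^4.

99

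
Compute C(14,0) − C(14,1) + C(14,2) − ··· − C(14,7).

-1716

The partial alternating sum Σ_{k=0}^{7} (−1)^k C(14,k) = (−1)^7 C(13,7) = -1716.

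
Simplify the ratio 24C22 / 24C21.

C(n,k+1)/C(n,k) = (n−k)/(k+1) = (24−21)/(21+1) = 3/22.

3/22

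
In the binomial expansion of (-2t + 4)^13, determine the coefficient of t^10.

The general term is C(13,j)·(-2t)^j·(4)^(13-j); the t^10 term has j = 10.
C(13,10) = 286.
Coefficient = C(13,10) · (-2)^10 · 4^3 = 286 · 1024 · 64 = 18743296.

18743296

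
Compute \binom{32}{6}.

906192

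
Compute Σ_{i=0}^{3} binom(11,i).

232

1 + 11 + 55 + 165 = 232.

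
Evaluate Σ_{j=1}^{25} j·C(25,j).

419430400

Differentiating (1+x)^25 and setting x=1: Σ j·C(25,j) = 25·2^24 = 419430400.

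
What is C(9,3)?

84

C(9,3) = (9·8·7) / 3! = 504 / 6 = 84.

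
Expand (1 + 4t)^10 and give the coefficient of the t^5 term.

The general term is C(10,j)·(1)^j·(4t)^(10-j); the t^5 term has j = 5.
C(10,5) = 252.
Coefficient = C(10,5) · 4^5 = 252 · 1024 = 258048.

258048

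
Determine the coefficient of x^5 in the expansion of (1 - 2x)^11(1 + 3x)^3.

3036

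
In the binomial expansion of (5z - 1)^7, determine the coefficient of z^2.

The general term is C(7,j)·(5z)^j·(-1)^(7-j); the z^2 term has j = 2.
C(7,2) = 21.
Coefficient = C(7,2) · 5^2 · (-1)^5 = 21 · 25 · (-1) = -525.

-525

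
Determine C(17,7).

C(17,7) = (17·16·15·14·13·12·11) / 7! = 98017920 / 5040 = 19448.

19448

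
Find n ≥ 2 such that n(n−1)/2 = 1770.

n(n−1)/2 = 1770 ⇒ n(n−1) = 3540. Since 60·59 = 3540, n = 60.

60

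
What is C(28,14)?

C(28,14) = (28·27·26·25·24·23·22·21·20·19·18·17·16·15) / 14! = 3497296636753920000 / 87178291200 = 40116600.

40116600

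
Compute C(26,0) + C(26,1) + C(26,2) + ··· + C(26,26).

67108864

Setting x = 1 in (1+x)^26 gives Σ C(26,k) = 2^26 = 67108864.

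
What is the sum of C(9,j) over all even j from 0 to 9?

256

Even-j terms of row 9 sum to 2^8 = 256.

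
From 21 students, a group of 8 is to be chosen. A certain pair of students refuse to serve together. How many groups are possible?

176358

All 8-subsets: C(21,8) = 203490. Those containing both fixed elements: C(19,6) = 27132.
203490 − 27132 = 176358.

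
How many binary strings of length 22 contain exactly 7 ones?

Choose the 7 positions: C(22,7) = 170544.

170544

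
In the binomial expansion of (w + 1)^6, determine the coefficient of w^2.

The general term is C(6,j)·(w)^j·(1)^(6-j); the w^2 term has j = 2.
C(6,2) = 15.
Coefficient = C(6,2) = 15.

15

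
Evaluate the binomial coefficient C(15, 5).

3003

C(15,5) = (15·14·13·12·11) / 5! = 360360 / 120 = 3003.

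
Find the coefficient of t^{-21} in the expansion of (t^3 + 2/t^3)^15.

2795520

General term: C(15,j)·(t^3)^j·(2/t^3)^(15-j), with t-exponent 3j − 3(15−j) = 6j − 45.
Set 6j − 45 = -21: j = 4.
C(15,4) = 1365; 1^4 = 1; 2^11 = 2048.
Coefficient = 1365 · 1 · 2048 = 2795520.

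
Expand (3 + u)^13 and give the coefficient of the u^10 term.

7722

The general term is C(13,j)·(3)^j·(u)^(13-j); the u^10 term has j = 3.
C(13,3) = 286.
Coefficient = C(13,3) · 3^3 = 286 · 27 = 7722.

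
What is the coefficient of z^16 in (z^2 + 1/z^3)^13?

General term: C(13,j)·(z^2)^j·(1/z^3)^(13-j), with z-exponent 2j − 3(13−j) = 5j − 39.
Set 5j − 39 = 16: j = 11.
C(13,11) = 78; 1^11 = 1; 1^2 = 1.
Coefficient = 78 · 1 · 1 = 78.

78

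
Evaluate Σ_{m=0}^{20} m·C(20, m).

10485760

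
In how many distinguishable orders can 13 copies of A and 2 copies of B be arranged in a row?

Choose positions for the A's: C(15,13) = 105.

105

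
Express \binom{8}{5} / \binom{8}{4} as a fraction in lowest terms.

4/5

C(n,k+1)/C(n,k) = (n−k)/(k+1) = (8−4)/(4+1) = 4/5.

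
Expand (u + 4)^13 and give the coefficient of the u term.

218103808

The general term is C(13,j)·(u)^j·(4)^(13-j); the u^1 term has j = 1.
C(13,1) = 13.
Coefficient = C(13,1) · 4^12 = 13 · 16777216 = 218103808.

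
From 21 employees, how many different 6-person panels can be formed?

54264

This is C(21,6) = 54264.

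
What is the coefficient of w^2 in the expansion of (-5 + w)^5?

The general term is C(5,j)·(-5)^j·(w)^(5-j); the w^2 term has j = 3.
C(5,3) = 10.
Coefficient = C(5,3) · (-5)^3 = 10 · (-125) = -1250.

-1250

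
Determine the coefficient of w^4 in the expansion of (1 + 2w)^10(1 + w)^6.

12235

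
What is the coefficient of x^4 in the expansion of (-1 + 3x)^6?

1215

The general term is C(6,j)·(-1)^j·(3x)^(6-j); the x^4 term has j = 2.
C(6,2) = 15.
Coefficient = C(6,2) · 3^4 = 15 · 81 = 1215.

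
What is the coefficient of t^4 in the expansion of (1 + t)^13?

715

The general term is C(13,j)·(1)^j·(t)^(13-j); the t^4 term has j = 9.
C(13,9) = 715.
Coefficient = C(13,9) = 715.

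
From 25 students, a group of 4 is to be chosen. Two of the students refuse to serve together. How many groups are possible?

12397

All 4-subsets: C(25,4) = 12650. Those containing both fixed elements: C(23,2) = 253.
12650 − 253 = 12397.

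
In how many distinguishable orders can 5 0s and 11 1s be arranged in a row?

Choose positions for the 0s: C(16,5) = 4368.

4368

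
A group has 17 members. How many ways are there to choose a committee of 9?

24310

This is C(17,9) = 24310.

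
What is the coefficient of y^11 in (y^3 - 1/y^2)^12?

-792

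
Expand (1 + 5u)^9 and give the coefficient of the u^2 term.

The general term is C(9,j)·(1)^j·(5u)^(9-j); the u^2 term has j = 7.
C(9,7) = 36.
Coefficient = C(9,7) · 5^2 = 36 · 25 = 900.

900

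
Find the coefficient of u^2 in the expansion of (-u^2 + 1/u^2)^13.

-1716

General term: C(13,j)·(-u^2)^j·(1/u^2)^(13-j), with u-exponent 2j − 2(13−j) = 4j − 26.
Set 4j − 26 = 2: j = 7.
C(13,7) = 1716; (-1)^7 = -1; 1^6 = 1.
Coefficient = 1716 · (-1) · 1 = -1716.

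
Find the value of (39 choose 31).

61523748

C(39,31) = C(39,8) by symmetry.
C(39,8) = (39·38·37·36·35·34·33·32) / 8! = 2480637519360 / 40320 = 61523748.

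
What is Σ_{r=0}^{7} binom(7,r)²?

3432

Σ C(7,r)² is the coefficient of x^7 in (1+x)^7(1+x)^7 = (1+x)^14, i.e. C(14,7) = 3432.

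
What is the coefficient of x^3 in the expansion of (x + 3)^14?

64481508

The general term is C(14,j)·(x)^j·(3)^(14-j); the x^3 term has j = 3.
C(14,3) = 364.
Coefficient = C(14,3) · 3^11 = 364 · 177147 = 64481508.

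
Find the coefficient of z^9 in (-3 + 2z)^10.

The general term is C(10,j)·(-3)^j·(2z)^(10-j); the z^9 term has j = 1.
C(10,1) = 10.
Coefficient = C(10,1) · (-3)^1 · 2^9 = 10 · (-3) · 512 = -15360.

-15360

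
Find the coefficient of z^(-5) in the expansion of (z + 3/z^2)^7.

General term: C(7,j)·(z)^j·(3/z^2)^(7-j), with z-exponent 1j − 2(7−j) = 3j − 14.
Set 3j − 14 = -5: j = 3.
C(7,3) = 35; 1^3 = 1; 3^4 = 81.
Coefficient = 35 · 1 · 81 = 2835.

2835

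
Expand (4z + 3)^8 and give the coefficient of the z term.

The general term is C(8,j)·(4z)^j·(3)^(8-j); the z^1 term has j = 1.
C(8,1) = 8.
Coefficient = C(8,1) · 4^1 · 3^7 = 8 · 4 · 2187 = 69984.

69984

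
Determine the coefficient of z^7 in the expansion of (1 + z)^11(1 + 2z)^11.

2599542

Coefficient of z^7 = Σ_{j} C(11,j)·1^j·C(11,7-j)·2^(7-j) for j from 0 to 7.
= 42240 + 325248 + 813120 + 871200 + 435600 + 101640 + 10164 + 330 = 2599542.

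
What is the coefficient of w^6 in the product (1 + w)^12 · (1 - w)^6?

Coefficient of w^6 = Σ_{j} C(12,j)·1^j·C(6,6-j)·(-1)^(6-j) for j from 0 to 6.
= 1 + (-72) + 990 + (-4400) + 7425 + (-4752) + 924 = 116.

116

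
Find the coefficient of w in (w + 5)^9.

3515625

The general term is C(9,j)·(w)^j·(5)^(9-j); the w^1 term has j = 1.
C(9,1) = 9.
Coefficient = C(9,1) · 5^8 = 9 · 390625 = 3515625.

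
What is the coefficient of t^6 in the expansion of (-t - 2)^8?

The general term is C(8,j)·(-t)^j·(-2)^(8-j); the t^6 term has j = 6.
C(8,6) = 28.
Coefficient = C(8,6) · (-2)^2 = 28 · 4 = 112.

112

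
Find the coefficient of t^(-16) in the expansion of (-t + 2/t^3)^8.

1792

General term: C(8,j)·(-t)^j·(2/t^3)^(8-j), with t-exponent 1j − 3(8−j) = 4j − 24.
Set 4j − 24 = -16: j = 2.
C(8,2) = 28; (-1)^2 = 1; 2^6 = 64.
Coefficient = 28 · 1 · 64 = 1792.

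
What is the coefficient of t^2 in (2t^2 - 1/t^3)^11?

General term: C(11,j)·(2t^2)^j·(-1/t^3)^(11-j), with t-exponent 2j − 3(11−j) = 5j − 33.
Set 5j − 33 = 2: j = 7.
C(11,7) = 330; 2^7 = 128; (-1)^4 = 1.
Coefficient = 330 · 128 · 1 = 42240.

42240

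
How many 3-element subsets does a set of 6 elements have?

C(6,3) = (6·5·4) / 3! = 120 / 6 = 20.

20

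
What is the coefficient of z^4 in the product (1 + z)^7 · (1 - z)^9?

14

Coefficient of z^4 = Σ_{j} C(7,j)·1^j·C(9,4-j)·(-1)^(4-j) for j from 0 to 4.
= 126 + (-588) + 756 + (-315) + 35 = 14.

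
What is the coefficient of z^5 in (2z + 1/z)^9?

4608

General term: C(9,j)·(2z)^j·(1/z)^(9-j), with z-exponent 1j − 1(9−j) = 2j − 9.
Set 2j − 9 = 5: j = 7.
C(9,7) = 36; 2^7 = 128; 1^2 = 1.
Coefficient = 36 · 128 · 1 = 4608.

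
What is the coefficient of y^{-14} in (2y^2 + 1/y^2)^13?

General term: C(13,j)·(2y^2)^j·(1/y^2)^(13-j), with y-exponent 2j − 2(13−j) = 4j − 26.
Set 4j − 26 = -14: j = 3.
C(13,3) = 286; 2^3 = 8; 1^10 = 1.
Coefficient = 286 · 8 · 1 = 2288.

2288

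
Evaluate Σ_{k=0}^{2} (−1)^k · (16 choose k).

The partial alternating sum Σ_{k=0}^{2} (−1)^k C(16,k) = (−1)^2 C(15,2) = 105.

105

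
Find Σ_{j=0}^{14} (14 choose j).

16384

Setting x = 1 in (1+x)^14 gives Σ C(14,j) = 2^14 = 16384.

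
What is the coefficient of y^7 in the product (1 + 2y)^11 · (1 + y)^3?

180576

Coefficient of y^7 = Σ_{j} C(11,j)·2^j·C(3,7-j)·1^(7-j) for j from 4 to 7.
= 5280 + 44352 + 88704 + 42240 = 180576.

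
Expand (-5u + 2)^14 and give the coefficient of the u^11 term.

The general term is C(14,j)·(-5u)^j·(2)^(14-j); the u^11 term has j = 11.
C(14,11) = 364.
Coefficient = C(14,11) · (-5)^11 · 2^3 = 364 · (-48828125) · 8 = -142187500000.

-142187500000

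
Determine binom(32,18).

471435600

C(32,18) = C(32,14) by symmetry.
C(32,14) = (32·31·30·29·28·27·26·25·24·23·22·21·20·19) / 14! = 41098950018846720000 / 87178291200 = 471435600.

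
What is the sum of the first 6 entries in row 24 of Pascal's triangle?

55455

1 + 24 + 276 + 2024 + 10626 + 42504 = 55455.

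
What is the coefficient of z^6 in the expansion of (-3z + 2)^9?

The general term is C(9,j)·(-3z)^j·(2)^(9-j); the z^6 term has j = 6.
C(9,6) = 84.
Coefficient = C(9,6) · (-3)^6 · 2^3 = 84 · 729 · 8 = 489888.

489888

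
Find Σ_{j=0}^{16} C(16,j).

65536

Setting x = 1 in (1+x)^16 gives Σ C(16,j) = 2^16 = 65536.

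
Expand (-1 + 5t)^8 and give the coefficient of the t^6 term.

The general term is C(8,j)·(-1)^j·(5t)^(8-j); the t^6 term has j = 2.
C(8,2) = 28.
Coefficient = C(8,2) · 5^6 = 28 · 15625 = 437500.

437500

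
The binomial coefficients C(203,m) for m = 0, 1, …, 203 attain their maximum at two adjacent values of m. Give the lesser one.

101

For odd n = 203, C(203,m) peaks at m = (n−1)/2 and (n+1)/2; the lesser is 101.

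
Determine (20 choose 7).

C(20,7) = (20·19·18·17·16·15·14) / 7! = 390700800 / 5040 = 77520.

77520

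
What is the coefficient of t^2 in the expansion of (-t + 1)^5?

The general term is C(5,j)·(-t)^j·(1)^(5-j); the t^2 term has j = 2.
C(5,2) = 10.
Coefficient = C(5,2) = 10.

10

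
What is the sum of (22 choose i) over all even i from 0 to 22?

2097152

Even-i terms of row 22 sum to 2^21 = 2097152.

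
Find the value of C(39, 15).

25140840660

C(39,15) = (39·38·37·36·35·34·33·32·31·30·29·28·27·26·25) / 15! = 32876032921054202880000 / 1307674368000 = 25140840660.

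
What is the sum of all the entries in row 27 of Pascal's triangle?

134217728

The entries of row 27 sum to 2^27 = 134217728.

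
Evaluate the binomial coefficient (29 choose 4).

C(29,4) = (29·28·27·26) / 4! = 570024 / 24 = 23751.

23751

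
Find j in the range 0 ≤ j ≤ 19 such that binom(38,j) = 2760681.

C(38,j) increases on 0 ≤ j ≤ 19. C(38,5) = 501942 and C(38,6) = 2760681, so j = 6.

6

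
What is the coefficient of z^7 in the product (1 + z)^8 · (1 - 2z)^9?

-1072

Coefficient of z^7 = Σ_{j} C(8,j)·1^j·C(9,7-j)·(-2)^(7-j) for j from 0 to 7.
= (-4608) + 43008 + (-112896) + 112896 + (-47040) + 8064 + (-504) + 8 = -1072.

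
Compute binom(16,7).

C(16,7) = (16·15·14·13·12·11·10) / 7! = 57657600 / 5040 = 11440.

11440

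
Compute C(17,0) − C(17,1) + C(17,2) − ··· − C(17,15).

-16

The partial alternating sum Σ_{k=0}^{15} (−1)^k C(17,k) = (−1)^15 C(16,15) = -16.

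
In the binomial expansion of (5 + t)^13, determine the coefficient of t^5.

502734375

The general term is C(13,j)·(5)^j·(t)^(13-j); the t^5 term has j = 8.
C(13,8) = 1287.
Coefficient = C(13,8) · 5^8 = 1287 · 390625 = 502734375.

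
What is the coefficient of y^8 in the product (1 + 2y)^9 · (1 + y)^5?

Coefficient of y^8 = Σ_{j} C(9,j)·2^j·C(5,8-j)·1^(8-j) for j from 3 to 8.
= 672 + 10080 + 40320 + 53760 + 23040 + 2304 = 130176.

130176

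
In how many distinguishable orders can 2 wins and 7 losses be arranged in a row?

Choose positions for the wins: C(9,2) = 36.

36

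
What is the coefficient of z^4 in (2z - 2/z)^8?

General term: C(8,j)·(2z)^j·(-2/z)^(8-j), with z-exponent 1j − 1(8−j) = 2j − 8.
Set 2j − 8 = 4: j = 6.
C(8,6) = 28; 2^6 = 64; (-2)^2 = 4.
Coefficient = 28 · 64 · 4 = 7168.

7168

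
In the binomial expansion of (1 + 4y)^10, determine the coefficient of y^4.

The general term is C(10,j)·(1)^j·(4y)^(10-j); the y^4 term has j = 6.
C(10,6) = 210.
Coefficient = C(10,6) · 4^4 = 210 · 256 = 53760.

53760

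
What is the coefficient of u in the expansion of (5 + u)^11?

107421875

The general term is C(11,j)·(5)^j·(u)^(11-j); the u^1 term has j = 10.
C(11,10) = 11.
Coefficient = C(11,10) · 5^10 = 11 · 9765625 = 107421875.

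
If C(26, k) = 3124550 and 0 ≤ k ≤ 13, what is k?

9

C(26,k) increases on 0 ≤ k ≤ 13. C(26,8) = 1562275 and C(26,9) = 3124550, so k = 9.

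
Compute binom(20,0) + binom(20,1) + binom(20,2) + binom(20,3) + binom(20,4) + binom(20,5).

1 + 20 + 190 + 1140 + 4845 + 15504 = 21700.

21700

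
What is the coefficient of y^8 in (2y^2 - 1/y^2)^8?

General term: C(8,j)·(2y^2)^j·(-1/y^2)^(8-j), with y-exponent 2j − 2(8−j) = 4j − 16.
Set 4j − 16 = 8: j = 6.
C(8,6) = 28; 2^6 = 64; (-1)^2 = 1.
Coefficient = 28 · 64 · 1 = 1792.

1792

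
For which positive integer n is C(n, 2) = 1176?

49

n(n−1)/2 = 1176 ⇒ n(n−1) = 2352. Since 49·48 = 2352, n = 49.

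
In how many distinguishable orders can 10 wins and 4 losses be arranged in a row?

1001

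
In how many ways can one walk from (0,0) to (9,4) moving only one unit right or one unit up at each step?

715

Each path is a sequence of 13 steps with 9 rights: C(13,9) = 715.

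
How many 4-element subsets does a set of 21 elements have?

C(21,4) = (21·20·19·18) / 4! = 143640 / 24 = 5985.

5985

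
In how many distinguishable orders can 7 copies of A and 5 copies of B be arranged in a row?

792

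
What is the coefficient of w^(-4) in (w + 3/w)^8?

20412

General term: C(8,j)·(w)^j·(3/w)^(8-j), with w-exponent 1j − 1(8−j) = 2j − 8.
Set 2j − 8 = -4: j = 2.
C(8,2) = 28; 1^2 = 1; 3^6 = 729.
Coefficient = 28 · 1 · 729 = 20412.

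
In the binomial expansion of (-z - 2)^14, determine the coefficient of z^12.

364

The general term is C(14,j)·(-z)^j·(-2)^(14-j); the z^12 term has j = 12.
C(14,12) = 91.
Coefficient = C(14,12) · (-2)^2 = 91 · 4 = 364.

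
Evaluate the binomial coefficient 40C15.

40225345056

C(40,15) = (40·39·38·37·36·35·34·33·32·31·30·29·28·27·26) / 15! = 52601652673686724608000 / 1307674368000 = 40225345056.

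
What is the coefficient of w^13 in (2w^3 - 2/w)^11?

-946176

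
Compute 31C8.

7888725

C(31,8) = (31·30·29·28·27·26·25·24) / 8! = 318073392000 / 40320 = 7888725.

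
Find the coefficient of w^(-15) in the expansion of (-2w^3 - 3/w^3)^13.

General term: C(13,j)·(-2w^3)^j·(-3/w^3)^(13-j), with w-exponent 3j − 3(13−j) = 6j − 39.
Set 6j − 39 = -15: j = 4.
C(13,4) = 715; (-2)^4 = 16; (-3)^9 = -19683.
Coefficient = 715 · 16 · (-19683) = -225173520.

-225173520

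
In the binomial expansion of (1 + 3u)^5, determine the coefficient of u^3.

270

The general term is C(5,j)·(1)^j·(3u)^(5-j); the u^3 term has j = 2.
C(5,2) = 10.
Coefficient = C(5,2) · 3^3 = 10 · 27 = 270.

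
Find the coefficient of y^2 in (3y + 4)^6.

34560

The general term is C(6,j)·(3y)^j·(4)^(6-j); the y^2 term has j = 2.
C(6,2) = 15.
Coefficient = C(6,2) · 3^2 · 4^4 = 15 · 9 · 256 = 34560.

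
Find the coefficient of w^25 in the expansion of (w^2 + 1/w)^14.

14

General term: C(14,j)·(w^2)^j·(1/w)^(14-j), with w-exponent 2j − 1(14−j) = 3j − 14.
Set 3j − 14 = 25: j = 13.
C(14,13) = 14; 1^13 = 1; 1^1 = 1.
Coefficient = 14 · 1 · 1 = 14.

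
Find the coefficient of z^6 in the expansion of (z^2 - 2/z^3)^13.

General term: C(13,j)·(z^2)^j·(-2/z^3)^(13-j), with z-exponent 2j − 3(13−j) = 5j − 39.
Set 5j − 39 = 6: j = 9.
C(13,9) = 715; 1^9 = 1; (-2)^4 = 16.
Coefficient = 715 · 1 · 16 = 11440.

11440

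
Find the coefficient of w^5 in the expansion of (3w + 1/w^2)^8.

General term: C(8,j)·(3w)^j·(1/w^2)^(8-j), with w-exponent 1j − 2(8−j) = 3j − 16.
Set 3j − 16 = 5: j = 7.
C(8,7) = 8; 3^7 = 2187; 1^1 = 1.
Coefficient = 8 · 2187 · 1 = 17496.

17496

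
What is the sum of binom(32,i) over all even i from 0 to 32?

Even-i terms of row 32 sum to 2^31 = 2147483648.

2147483648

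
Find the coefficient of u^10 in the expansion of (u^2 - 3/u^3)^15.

110565

General term: C(15,j)·(u^2)^j·(-3/u^3)^(15-j), with u-exponent 2j − 3(15−j) = 5j − 45.
Set 5j − 45 = 10: j = 11.
C(15,11) = 1365; 1^11 = 1; (-3)^4 = 81.
Coefficient = 1365 · 1 · 81 = 110565.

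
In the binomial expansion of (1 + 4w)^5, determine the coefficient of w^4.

The general term is C(5,j)·(1)^j·(4w)^(5-j); the w^4 term has j = 1.
C(5,1) = 5.
Coefficient = C(5,1) · 4^4 = 5 · 256 = 1280.

1280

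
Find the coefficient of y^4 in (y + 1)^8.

The general term is C(8,j)·(y)^j·(1)^(8-j); the y^4 term has j = 4.
C(8,4) = 70.
Coefficient = C(8,4) = 70.

70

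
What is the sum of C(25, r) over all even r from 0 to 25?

16777216

Even-r terms of row 25 sum to 2^24 = 16777216.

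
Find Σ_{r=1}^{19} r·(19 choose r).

Since r·C(19,r) = 19·C(18,r−1), the sum is 19·2^18 = 19·262144 = 4980736.

4980736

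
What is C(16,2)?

C(16,2) = (16·15) / 2! = 240 / 2 = 120.

120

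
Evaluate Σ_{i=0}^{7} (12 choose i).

1 + 12 + 66 + 220 + 495 + 792 + 924 + 792 = 3302.

3302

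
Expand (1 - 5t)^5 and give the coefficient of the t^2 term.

250

The general term is C(5,j)·(1)^j·(-5t)^(5-j); the t^2 term has j = 3.
C(5,3) = 10.
Coefficient = C(5,3) · (-5)^2 = 10 · 25 = 250.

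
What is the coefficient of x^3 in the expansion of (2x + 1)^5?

The general term is C(5,j)·(2x)^j·(1)^(5-j); the x^3 term has j = 3.
C(5,3) = 10.
Coefficient = C(5,3) · 2^3 = 10 · 8 = 80.

80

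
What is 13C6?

1716

C(13,6) = (13·12·11·10·9·8) / 6! = 1235520 / 720 = 1716.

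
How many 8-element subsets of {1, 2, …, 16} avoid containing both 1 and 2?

9867

All 8-subsets: C(16,8) = 12870. Those containing both fixed elements: C(14,6) = 3003.
12870 − 3003 = 9867.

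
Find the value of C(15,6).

5005

C(15,6) = (15·14·13·12·11·10) / 6! = 3603600 / 720 = 5005.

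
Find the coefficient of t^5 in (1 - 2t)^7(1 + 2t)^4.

Coefficient of t^5 = Σ_{j} C(7,j)·(-2)^j·C(4,5-j)·2^(5-j) for j from 1 to 5.
= (-224) + 2688 + (-6720) + 4480 + (-672) = -448.

-448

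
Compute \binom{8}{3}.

56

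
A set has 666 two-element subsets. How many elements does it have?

37

n(n−1)/2 = 666 ⇒ n(n−1) = 1332. Since 37·36 = 1332, n = 37.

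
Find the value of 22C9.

C(22,9) = (22·21·20·19·18·17·16·15·14) / 9! = 180503769600 / 362880 = 497420.

497420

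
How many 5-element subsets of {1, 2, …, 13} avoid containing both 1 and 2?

All 5-subsets: C(13,5) = 1287. Those containing both fixed elements: C(11,3) = 165.
1287 − 165 = 1122.

1122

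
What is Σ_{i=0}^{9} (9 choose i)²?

48620

Σ C(9,i)² is the coefficient of x^9 in (1+x)^9(1+x)^9 = (1+x)^18, i.e. C(18,9) = 48620.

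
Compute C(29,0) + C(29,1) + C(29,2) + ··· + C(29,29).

The entries of row 29 sum to 2^29 = 536870912.

536870912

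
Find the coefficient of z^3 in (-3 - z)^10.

The general term is C(10,j)·(-3)^j·(-z)^(10-j); the z^3 term has j = 7.
C(10,7) = 120.
Coefficient = C(10,7) · (-3)^7 · (-1)^3 = 120 · (-2187) · (-1) = 262440.

262440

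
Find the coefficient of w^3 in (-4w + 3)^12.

-277136640

The general term is C(12,j)·(-4w)^j·(3)^(12-j); the w^3 term has j = 3.
C(12,3) = 220.
Coefficient = C(12,3) · (-4)^3 · 3^9 = 220 · (-64) · 19683 = -277136640.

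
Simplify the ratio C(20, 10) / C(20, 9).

C(n,k+1)/C(n,k) = (n−k)/(k+1) = (20−9)/(9+1) = 11/10.

11/10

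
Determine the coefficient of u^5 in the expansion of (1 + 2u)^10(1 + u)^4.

28004

Coefficient of u^5 = Σ_{j} C(10,j)·2^j·C(4,5-j)·1^(5-j) for j from 1 to 5.
= 20 + 720 + 5760 + 13440 + 8064 = 28004.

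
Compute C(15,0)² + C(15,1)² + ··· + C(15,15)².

By Vandermonde's identity, Σ C(15,r)² = C(30,15) = 155117520.

155117520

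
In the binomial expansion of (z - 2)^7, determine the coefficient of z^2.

The general term is C(7,j)·(z)^j·(-2)^(7-j); the z^2 term has j = 2.
C(7,2) = 21.
Coefficient = C(7,2) · (-2)^5 = 21 · (-32) = -672.

-672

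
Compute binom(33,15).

1037158320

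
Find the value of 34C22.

548354040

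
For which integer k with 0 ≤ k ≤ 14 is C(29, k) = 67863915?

13

C(29,k) increases on 0 ≤ k ≤ 14. C(29,12) = 51895935 and C(29,13) = 67863915, so k = 13.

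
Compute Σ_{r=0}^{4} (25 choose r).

1 + 25 + 300 + 2300 + 12650 = 15276.

15276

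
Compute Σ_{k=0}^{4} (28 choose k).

24158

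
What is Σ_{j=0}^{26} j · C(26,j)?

Differentiating (1+x)^26 and setting x=1: Σ j·C(26,j) = 26·2^25 = 872415232.

872415232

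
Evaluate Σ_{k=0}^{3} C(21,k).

1 + 21 + 210 + 1330 = 1562.

1562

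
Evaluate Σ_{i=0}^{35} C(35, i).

34359738368

The entries of row 35 sum to 2^35 = 34359738368.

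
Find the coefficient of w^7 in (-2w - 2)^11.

-675840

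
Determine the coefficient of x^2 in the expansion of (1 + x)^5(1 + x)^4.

36

Coefficient of x^2 = Σ_{j} C(5,j)·C(4,2-j) for j from 0 to 2.
= 6 + 20 + 10 = 36.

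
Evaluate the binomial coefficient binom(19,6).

27132

C(19,6) = (19·18·17·16·15·14) / 6! = 19535040 / 720 = 27132.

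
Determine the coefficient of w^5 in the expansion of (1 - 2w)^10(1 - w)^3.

-21204

Coefficient of w^5 = Σ_{j} C(10,j)·(-2)^j·C(3,5-j)·(-1)^(5-j) for j from 2 to 5.
= (-180) + (-2880) + (-10080) + (-8064) = -21204.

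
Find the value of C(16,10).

8008

C(16,10) = C(16,6) by symmetry.
C(16,6) = (16·15·14·13·12·11) / 6! = 5765760 / 720 = 8008.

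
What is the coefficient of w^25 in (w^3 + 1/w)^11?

General term: C(11,j)·(w^3)^j·(1/w)^(11-j), with w-exponent 3j − 1(11−j) = 4j − 11.
Set 4j − 11 = 25: j = 9.
C(11,9) = 55; 1^9 = 1; 1^2 = 1.
Coefficient = 55 · 1 · 1 = 55.

55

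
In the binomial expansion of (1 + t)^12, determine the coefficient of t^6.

The general term is C(12,j)·(1)^j·(t)^(12-j); the t^6 term has j = 6.
C(12,6) = 924.
Coefficient = C(12,6) = 924.

924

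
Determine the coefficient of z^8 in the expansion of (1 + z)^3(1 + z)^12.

(1 + z)^3(1 + z)^12 = (1 + z)^15, so the coefficient of z^8 is C(15,8)·1^8 = 6435·1 = 6435.

6435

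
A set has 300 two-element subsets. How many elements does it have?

n(n−1)/2 = 300 ⇒ n(n−1) = 600. Since 25·24 = 600, n = 25.

25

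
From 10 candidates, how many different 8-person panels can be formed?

45

This is C(10,8) = 45.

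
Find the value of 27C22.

C(27,22) = C(27,5) by symmetry.
C(27,5) = (27·26·25·24·23) / 5! = 9687600 / 120 = 80730.

80730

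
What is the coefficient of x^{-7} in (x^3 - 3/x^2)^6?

-1458

General term: C(6,j)·(x^3)^j·(-3/x^2)^(6-j), with x-exponent 3j − 2(6−j) = 5j − 12.
Set 5j − 12 = -7: j = 1.
C(6,1) = 6; 1^1 = 1; (-3)^5 = -243.
Coefficient = 6 · 1 · (-243) = -1458.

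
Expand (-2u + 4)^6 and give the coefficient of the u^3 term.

-10240

The general term is C(6,j)·(-2u)^j·(4)^(6-j); the u^3 term has j = 3.
C(6,3) = 20.
Coefficient = C(6,3) · (-2)^3 · 4^3 = 20 · (-8) · 64 = -10240.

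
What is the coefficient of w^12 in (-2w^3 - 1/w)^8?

1792

General term: C(8,j)·(-2w^3)^j·(-1/w)^(8-j), with w-exponent 3j − 1(8−j) = 4j − 8.
Set 4j − 8 = 12: j = 5.
C(8,5) = 56; (-2)^5 = -32; (-1)^3 = -1.
Coefficient = 56 · (-32) · (-1) = 1792.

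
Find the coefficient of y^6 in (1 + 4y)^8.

114688

The general term is C(8,j)·(1)^j·(4y)^(8-j); the y^6 term has j = 2.
C(8,2) = 28.
Coefficient = C(8,2) · 4^6 = 28 · 4096 = 114688.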